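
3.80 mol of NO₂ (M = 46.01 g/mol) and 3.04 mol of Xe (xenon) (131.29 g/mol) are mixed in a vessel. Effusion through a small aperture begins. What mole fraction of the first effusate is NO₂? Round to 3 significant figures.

0.679

The effusion rate of species i is ∝ p_i/√M_i ∝ n_i/√M_i.
Mole fraction of NO₂ in the effusate = (n_NO₂/√M_NO₂) / (n_NO₂/√M_NO₂ + n_Xe/√M_Xe)
= (3.80/√46.01) / (3.80/√46.01 + 3.04/√131.29) = 0.5602/(0.5602 + 0.2653) = 0.679.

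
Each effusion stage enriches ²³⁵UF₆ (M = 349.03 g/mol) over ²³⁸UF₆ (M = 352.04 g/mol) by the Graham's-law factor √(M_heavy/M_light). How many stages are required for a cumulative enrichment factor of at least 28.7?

782

Single-stage factor α = √(352.04/349.03), so ln α = ½ ln(1.00862) = 0.004293.
Need α^N ≥ 28.7 ⇒ N ≥ ln(28.7) / ln α = 3.357 / 0.004293 = 781.86.
So at least 782 stages are needed.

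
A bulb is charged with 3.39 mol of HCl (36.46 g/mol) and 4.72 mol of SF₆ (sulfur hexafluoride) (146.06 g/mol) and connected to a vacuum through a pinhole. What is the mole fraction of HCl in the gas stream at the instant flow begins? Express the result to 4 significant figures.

0.5897

The effusion rate of species i is ∝ p_i/√M_i ∝ n_i/√M_i.
So x_HCl in the escaping gas = (n_HCl/√M_HCl) / Σ(n_i/√M_i)
= (3.39/√36.46) / (3.39/√36.46 + 4.72/√146.06) = 0.5614/(0.5614 + 0.3905) = 0.5897.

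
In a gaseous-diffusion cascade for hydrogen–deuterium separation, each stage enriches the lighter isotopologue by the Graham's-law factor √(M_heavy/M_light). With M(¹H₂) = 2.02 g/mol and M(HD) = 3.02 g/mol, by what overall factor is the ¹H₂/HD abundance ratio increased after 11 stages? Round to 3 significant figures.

Each stage multiplies the ratio by α = √(3.02/2.02), so after 11 stages the overall factor is α^11 = (3.02/2.02)^(11/2).
= 1.49505^(11/2) = 9.13.

9.13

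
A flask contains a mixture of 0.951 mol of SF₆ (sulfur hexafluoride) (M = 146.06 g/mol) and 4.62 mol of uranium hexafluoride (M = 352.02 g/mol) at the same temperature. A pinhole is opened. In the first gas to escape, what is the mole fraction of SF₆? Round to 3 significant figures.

0.242

Rate_i ∝ x_i/√M_i (Graham's law weighted by mole fraction), so the effusate composition follows n_i/√M_i.
So x_SF₆ in the escaping gas = (n_SF₆/√M_SF₆) / Σ(n_i/√M_i)
= (0.951/√146.06) / (0.951/√146.06 + 4.62/√352.02) = 0.07869/(0.07869 + 0.2462) = 0.242.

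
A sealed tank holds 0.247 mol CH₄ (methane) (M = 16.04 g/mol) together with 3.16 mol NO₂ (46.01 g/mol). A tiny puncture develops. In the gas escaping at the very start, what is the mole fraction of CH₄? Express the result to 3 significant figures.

0.117

Effusion rate of each component ∝ n_i/√M_i (partial pressure × 1/√M).
x_CH₄(eff) = (n_CH₄/√M_CH₄) / (n_CH₄/√M_CH₄ + n_NO₂/√M_NO₂)
= (0.247/√16.04) / (0.247/√16.04 + 3.16/√46.01) = 0.06167/(0.06167 + 0.4659) = 0.117.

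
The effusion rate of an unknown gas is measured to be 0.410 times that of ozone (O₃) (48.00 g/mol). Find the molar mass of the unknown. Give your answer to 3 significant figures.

286 g/mol

By Graham's law, rate_X/rate_O₃ = √(M_O₃/M_X).
0.410 = √(48.00/M_X)
M_X = 48.00 / 0.410² = 48.00 / 0.1681 = 286 g/mol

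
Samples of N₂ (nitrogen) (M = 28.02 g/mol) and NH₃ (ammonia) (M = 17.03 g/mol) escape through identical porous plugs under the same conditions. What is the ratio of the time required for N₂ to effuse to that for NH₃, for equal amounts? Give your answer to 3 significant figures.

Graham's law gives t_N₂/t_NH₃ = √(M_N₂/M_NH₃) = √(28.02/17.03) = √1.645 = 1.28.

1.28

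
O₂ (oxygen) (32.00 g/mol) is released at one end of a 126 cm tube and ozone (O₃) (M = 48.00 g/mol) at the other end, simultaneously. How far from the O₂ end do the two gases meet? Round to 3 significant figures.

The fronts meet when d_O₂ + d_O₃ = L with d_O₂/d_O₃ = √(M_O₃/M_O₂) (Graham's law). Here √(M_O₃/M_O₂) = √(48.00/32.00) = 1.225.
With d_O₂ + d_O₃ = 126 cm, d_O₃ = 126/(1 + 1.225) = 56.64 cm.
d_O₂ = 126 − 56.64 = 69.4 cm.

69.4 cm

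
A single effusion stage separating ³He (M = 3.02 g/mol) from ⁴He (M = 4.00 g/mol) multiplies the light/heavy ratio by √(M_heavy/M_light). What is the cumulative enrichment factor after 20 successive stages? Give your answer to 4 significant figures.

Overall factor = α^20 with α = √(4.00/3.02), i.e. (4.00/3.02)^(20/2).
= 1.32450^10 = 16.62.

16.62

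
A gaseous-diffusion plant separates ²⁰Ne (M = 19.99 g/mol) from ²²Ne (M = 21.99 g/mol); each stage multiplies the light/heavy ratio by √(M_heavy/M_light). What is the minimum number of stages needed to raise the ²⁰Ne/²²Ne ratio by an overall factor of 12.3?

53

With α = √(21.99/19.99) per stage, ln α = ½ ln(1.10005) = 0.04768.
Need α^N ≥ 12.3 ⇒ N ≥ ln(12.3) / ln α = 2.510 / 0.04768 = 52.64.
So at least 53 stages are needed.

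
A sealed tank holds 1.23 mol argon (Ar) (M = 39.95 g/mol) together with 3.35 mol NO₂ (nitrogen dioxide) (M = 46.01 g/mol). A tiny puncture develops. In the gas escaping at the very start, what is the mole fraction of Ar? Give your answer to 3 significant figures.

0.283

Effusion rate of each component ∝ n_i/√M_i (partial pressure × 1/√M).
x_Ar(eff) = (n_Ar/√M_Ar) / (n_Ar/√M_Ar + n_NO₂/√M_NO₂)
= (1.23/√39.95) / (1.23/√39.95 + 3.35/√46.01) = 0.1946/(0.1946 + 0.4939) = 0.283.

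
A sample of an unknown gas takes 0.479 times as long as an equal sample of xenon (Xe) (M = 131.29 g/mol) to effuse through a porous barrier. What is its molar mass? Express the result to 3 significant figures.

30.1 g/mol

By Graham's law, t_X/t_Xe = √(M_X/M_Xe).
0.479 = √(M_X/131.29)
M_X = 131.29 × 0.479² = 131.29 × 0.2294 = 30.1 g/mol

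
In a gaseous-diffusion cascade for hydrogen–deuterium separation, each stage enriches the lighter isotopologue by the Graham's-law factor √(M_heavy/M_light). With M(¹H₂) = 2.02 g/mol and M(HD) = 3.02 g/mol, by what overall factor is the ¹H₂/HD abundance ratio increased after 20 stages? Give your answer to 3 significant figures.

55.8

After 20 stages the ratio has grown by (√(3.02/2.02))^20 = (3.02/2.02)^(20/2).
= 1.49505^10 = 55.8.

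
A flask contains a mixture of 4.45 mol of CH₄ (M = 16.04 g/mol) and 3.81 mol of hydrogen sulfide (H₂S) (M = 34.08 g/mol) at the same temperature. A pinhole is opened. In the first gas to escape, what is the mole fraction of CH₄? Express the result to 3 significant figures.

0.630

Rate_i ∝ x_i/√M_i (Graham's law weighted by mole fraction), so the effusate composition follows n_i/√M_i.
x_CH₄(eff) = (n_CH₄/√M_CH₄) / (n_CH₄/√M_CH₄ + n_H₂S/√M_H₂S)
= (4.45/√16.04) / (4.45/√16.04 + 3.81/√34.08) = 1.111/(1.111 + 0.6526) = 0.630.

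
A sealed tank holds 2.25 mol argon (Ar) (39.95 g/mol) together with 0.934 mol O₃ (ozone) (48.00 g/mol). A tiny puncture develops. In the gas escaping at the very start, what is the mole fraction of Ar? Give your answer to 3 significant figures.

0.725

Each component's effusion rate ∝ (its partial pressure)·(1/√M) ∝ n_i/√M_i.
Mole fraction of Ar in the effusate = (n_Ar/√M_Ar) / (n_Ar/√M_Ar + n_O₃/√M_O₃)
= (2.25/√39.95) / (2.25/√39.95 + 0.934/√48.00) = 0.3560/(0.3560 + 0.1348) = 0.725.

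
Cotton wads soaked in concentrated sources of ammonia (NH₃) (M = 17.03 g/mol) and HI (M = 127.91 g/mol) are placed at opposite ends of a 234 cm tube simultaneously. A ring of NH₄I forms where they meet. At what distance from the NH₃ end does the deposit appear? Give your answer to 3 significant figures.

In equal time, each gas travels a distance ∝ its rate ∝ 1/√M, so d_NH₃/d_HI = √(M_HI/M_NH₃) = √(127.91/17.03) = 2.741.
With d_NH₃ + d_HI = 234 cm, d_HI = 234/(1 + 2.741) = 62.56 cm.
d_NH₃ = 234 − 62.56 = 171 cm.

171 cm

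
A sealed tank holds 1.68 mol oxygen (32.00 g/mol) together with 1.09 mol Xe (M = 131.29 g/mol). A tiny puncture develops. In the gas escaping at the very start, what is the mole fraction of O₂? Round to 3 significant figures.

The effusion rate of species i is ∝ p_i/√M_i ∝ n_i/√M_i.
Mole fraction of O₂ in the effusate = (n_O₂/√M_O₂) / (n_O₂/√M_O₂ + n_Xe/√M_Xe)
= (1.68/√32.00) / (1.68/√32.00 + 1.09/√131.29) = 0.2970/(0.2970 + 0.09513) = 0.757.

0.757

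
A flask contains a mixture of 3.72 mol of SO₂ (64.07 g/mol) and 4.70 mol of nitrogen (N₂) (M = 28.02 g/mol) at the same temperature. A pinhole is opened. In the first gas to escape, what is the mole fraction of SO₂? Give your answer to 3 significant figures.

0.344

Effusion rate of each component ∝ n_i/√M_i (partial pressure × 1/√M).
x_SO₂(eff) = (n_SO₂/√M_SO₂) / (n_SO₂/√M_SO₂ + n_N₂/√M_N₂)
= (3.72/√64.07) / (3.72/√64.07 + 4.70/√28.02) = 0.4647/(0.4647 + 0.8879) = 0.344.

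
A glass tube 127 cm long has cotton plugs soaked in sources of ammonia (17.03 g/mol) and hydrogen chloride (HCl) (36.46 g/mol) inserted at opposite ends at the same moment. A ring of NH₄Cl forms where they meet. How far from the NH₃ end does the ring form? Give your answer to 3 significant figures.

Graham's law gives d_NH₃/d_HCl = rate_NH₃/rate_HCl = √(M_HCl/M_NH₃) = √(36.46/17.03) = 1.463.
With d_NH₃ + d_HCl = 127 cm, d_HCl = 127/(1 + 1.463) = 51.56 cm.
d_NH₃ = 127 − 51.56 = 75.4 cm.

75.4 cm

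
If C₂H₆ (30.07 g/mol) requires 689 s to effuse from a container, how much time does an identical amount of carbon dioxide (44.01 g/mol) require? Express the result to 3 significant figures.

Graham's law gives t_CO₂/t_C₂H₆ = √(M_CO₂/M_C₂H₆) = √(44.01/30.07) = √1.464 = 1.210.
So the time for CO₂ is 689 × 1.210 = 834 s.

834 s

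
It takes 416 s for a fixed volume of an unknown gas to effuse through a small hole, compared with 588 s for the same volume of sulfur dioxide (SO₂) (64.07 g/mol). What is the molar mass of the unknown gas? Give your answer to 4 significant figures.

Since effusion rate ∝ 1/√M, t_X/t_SO₂ = √(M_X/M_SO₂).
416/588 = 0.7075 = √(M_X/64.07)
M_X = 64.07 × 0.7075² = 64.07 × 0.5005 = 32.07 g/mol

32.07 g/mol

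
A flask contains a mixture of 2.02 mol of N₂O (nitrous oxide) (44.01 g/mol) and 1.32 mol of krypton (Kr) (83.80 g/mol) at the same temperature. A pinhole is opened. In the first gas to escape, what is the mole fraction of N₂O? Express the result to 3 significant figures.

The effusion rate of species i is ∝ p_i/√M_i ∝ n_i/√M_i.
Mole fraction of N₂O in the effusate = (n_N₂O/√M_N₂O) / (n_N₂O/√M_N₂O + n_Kr/√M_Kr)
= (2.02/√44.01) / (2.02/√44.01 + 1.32/√83.80) = 0.3045/(0.3045 + 0.1442) = 0.679.

0.679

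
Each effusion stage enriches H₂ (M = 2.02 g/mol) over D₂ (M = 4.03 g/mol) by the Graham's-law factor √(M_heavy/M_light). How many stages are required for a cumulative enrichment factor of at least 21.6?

9

Single-stage factor α = √(4.03/2.02), so ln α = ½ ln(1.99505) = 0.3453.
Need α^N ≥ 21.6 ⇒ N ≥ ln(21.6) / ln α = 3.073 / 0.3453 = 8.90.
So at least 9 stages are needed.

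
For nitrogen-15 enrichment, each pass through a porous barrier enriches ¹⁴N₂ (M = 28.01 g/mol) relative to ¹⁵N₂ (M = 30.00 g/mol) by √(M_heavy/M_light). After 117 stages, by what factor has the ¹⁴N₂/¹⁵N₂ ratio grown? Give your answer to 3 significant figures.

55.4

The single-stage factor is √(M_heavy/M_light), so 117 stages give [√(30.00/28.01)]^117 = (30.00/28.01)^(117/2).
= 1.07105^(117/2) = 55.4.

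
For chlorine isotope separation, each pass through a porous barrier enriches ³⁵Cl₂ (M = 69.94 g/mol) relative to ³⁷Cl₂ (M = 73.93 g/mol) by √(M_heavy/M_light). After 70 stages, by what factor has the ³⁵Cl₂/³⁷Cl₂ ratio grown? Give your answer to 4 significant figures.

6.972

Overall factor = α^70 with α = √(73.93/69.94), i.e. (73.93/69.94)^(70/2).
= 1.05705^35 = 6.972.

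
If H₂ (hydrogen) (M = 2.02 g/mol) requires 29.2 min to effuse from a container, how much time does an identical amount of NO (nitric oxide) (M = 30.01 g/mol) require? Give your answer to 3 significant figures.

Using Graham's law: t_NO/t_H₂ = √(M_NO/M_H₂) = √(30.01/2.02) = √14.86 = 3.854.
So the time for NO is 29.2 × 3.854 = 113 min.

113 min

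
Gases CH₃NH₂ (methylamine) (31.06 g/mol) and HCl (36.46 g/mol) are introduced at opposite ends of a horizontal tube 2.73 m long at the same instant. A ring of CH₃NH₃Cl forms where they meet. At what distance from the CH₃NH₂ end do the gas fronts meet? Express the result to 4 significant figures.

The fronts meet when d_CH₃NH₂ + d_HCl = L with d_CH₃NH₂/d_HCl = √(M_HCl/M_CH₃NH₂) (Graham's law). Here √(M_HCl/M_CH₃NH₂) = √(36.46/31.06) = 1.083.
With d_CH₃NH₂ + d_HCl = 2.73 m, d_HCl = 2.73/(1 + 1.083) = 1.310 m.
d_CH₃NH₂ = 2.73 − 1.310 = 1.420 m.

1.420 m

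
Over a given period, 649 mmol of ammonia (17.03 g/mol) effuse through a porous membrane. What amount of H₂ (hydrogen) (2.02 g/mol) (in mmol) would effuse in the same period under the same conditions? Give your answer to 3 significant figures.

1880 mmol

Using Graham's law: rate_H₂/rate_NH₃ = √(M_NH₃/M_H₂) = √(17.03/2.02) = √8.431 = 2.904.
So the amount for H₂ is 649 × 2.904 = 1880 mmol.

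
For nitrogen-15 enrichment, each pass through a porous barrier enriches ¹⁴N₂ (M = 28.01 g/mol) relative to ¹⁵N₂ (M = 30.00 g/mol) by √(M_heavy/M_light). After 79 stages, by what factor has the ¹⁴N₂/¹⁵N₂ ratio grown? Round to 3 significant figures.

15.0

Overall factor = α^79 with α = √(30.00/28.01), i.e. (30.00/28.01)^(79/2).
= 1.07105^(79/2) = 15.0.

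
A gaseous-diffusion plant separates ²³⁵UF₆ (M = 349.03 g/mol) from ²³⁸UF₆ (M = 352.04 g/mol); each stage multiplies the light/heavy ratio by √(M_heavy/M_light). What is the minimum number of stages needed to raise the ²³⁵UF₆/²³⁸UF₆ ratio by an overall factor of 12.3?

Per stage α = (352.04/349.03)^(1/2) = 1.00862^0.5, giving ln α = 0.004293.
Need α^N ≥ 12.3 ⇒ N ≥ ln(12.3) / ln α = 2.510 / 0.004293 = 584.52.
Rounding up, N = 585 stages.

585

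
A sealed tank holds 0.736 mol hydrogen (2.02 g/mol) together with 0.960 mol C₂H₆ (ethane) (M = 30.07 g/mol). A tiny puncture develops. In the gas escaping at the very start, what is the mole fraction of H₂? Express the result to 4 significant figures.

Effusion rate of each component ∝ n_i/√M_i (partial pressure × 1/√M).
x_H₂(eff) = (n_H₂/√M_H₂) / (n_H₂/√M_H₂ + n_C₂H₆/√M_C₂H₆)
= (0.736/√2.02) / (0.736/√2.02 + 0.960/√30.07) = 0.5178/(0.5178 + 0.1751) = 0.7473.

0.7473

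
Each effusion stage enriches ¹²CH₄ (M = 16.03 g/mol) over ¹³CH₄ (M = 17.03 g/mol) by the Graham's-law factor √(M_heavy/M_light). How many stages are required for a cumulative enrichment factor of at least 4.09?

Per stage α = (17.03/16.03)^(1/2) = 1.06238^0.5, giving ln α = 0.03026.
Need α^N ≥ 4.09 ⇒ N ≥ ln(4.09) / ln α = 1.409 / 0.03026 = 46.55.
So at least 47 stages are needed.

47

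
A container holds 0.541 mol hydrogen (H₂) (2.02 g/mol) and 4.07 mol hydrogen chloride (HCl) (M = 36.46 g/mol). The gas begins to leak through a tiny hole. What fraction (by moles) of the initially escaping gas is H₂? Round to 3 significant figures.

0.361

Rate_i ∝ x_i/√M_i (Graham's law weighted by mole fraction), so the effusate composition follows n_i/√M_i.
Mole fraction of H₂ in the effusate = (n_H₂/√M_H₂) / (n_H₂/√M_H₂ + n_HCl/√M_HCl)
= (0.541/√2.02) / (0.541/√2.02 + 4.07/√36.46) = 0.3806/(0.3806 + 0.6740) = 0.361.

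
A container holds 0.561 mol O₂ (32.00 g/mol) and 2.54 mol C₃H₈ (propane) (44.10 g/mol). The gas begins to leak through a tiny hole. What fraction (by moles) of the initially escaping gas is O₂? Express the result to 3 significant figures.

Rate_i ∝ x_i/√M_i (Graham's law weighted by mole fraction), so the effusate composition follows n_i/√M_i.
Mole fraction of O₂ in the effusate = (n_O₂/√M_O₂) / (n_O₂/√M_O₂ + n_C₃H₈/√M_C₃H₈)
= (0.561/√32.00) / (0.561/√32.00 + 2.54/√44.10) = 0.09917/(0.09917 + 0.3825) = 0.206.

0.206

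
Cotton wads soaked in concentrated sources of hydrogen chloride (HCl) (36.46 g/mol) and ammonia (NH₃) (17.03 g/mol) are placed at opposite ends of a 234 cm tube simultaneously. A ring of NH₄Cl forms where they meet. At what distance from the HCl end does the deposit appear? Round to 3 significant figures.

95.0 cm

Distances travelled in equal time are proportional to diffusion rates, so d_HCl/d_NH₃ = √(M_NH₃/M_HCl) = √(17.03/36.46) = 0.6834.
With d_HCl + d_NH₃ = 234 cm, d_NH₃ = 234/(1 + 0.6834) = 139.0 cm.
d_HCl = 234 − 139.0 = 95.0 cm.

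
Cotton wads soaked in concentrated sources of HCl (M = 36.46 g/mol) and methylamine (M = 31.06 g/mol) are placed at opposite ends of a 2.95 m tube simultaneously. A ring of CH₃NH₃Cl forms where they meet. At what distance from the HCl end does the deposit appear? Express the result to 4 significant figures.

1.416 m

Graham's law gives d_HCl/d_CH₃NH₂ = rate_HCl/rate_CH₃NH₂ = √(M_CH₃NH₂/M_HCl) = √(31.06/36.46) = 0.9230.
With d_HCl + d_CH₃NH₂ = 2.95 m, d_CH₃NH₂ = 2.95/(1 + 0.9230) = 1.534 m.
d_HCl = 2.95 − 1.534 = 1.416 m.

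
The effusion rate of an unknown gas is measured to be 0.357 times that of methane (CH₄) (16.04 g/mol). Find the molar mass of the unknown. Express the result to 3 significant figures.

Graham's law gives rate_X/rate_CH₄ = √(M_CH₄/M_X).
0.357 = √(16.04/M_X)
M_X = 16.04 / 0.357² = 16.04 / 0.1274 = 126 g/mol

126 g/mol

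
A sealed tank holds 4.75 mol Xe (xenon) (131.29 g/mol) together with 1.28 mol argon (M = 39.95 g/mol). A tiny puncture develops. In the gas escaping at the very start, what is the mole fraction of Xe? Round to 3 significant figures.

0.672

The effusion rate of species i is ∝ p_i/√M_i ∝ n_i/√M_i.
Mole fraction of Xe in the effusate = (n_Xe/√M_Xe) / (n_Xe/√M_Xe + n_Ar/√M_Ar)
= (4.75/√131.29) / (4.75/√131.29 + 1.28/√39.95) = 0.4146/(0.4146 + 0.2025) = 0.672.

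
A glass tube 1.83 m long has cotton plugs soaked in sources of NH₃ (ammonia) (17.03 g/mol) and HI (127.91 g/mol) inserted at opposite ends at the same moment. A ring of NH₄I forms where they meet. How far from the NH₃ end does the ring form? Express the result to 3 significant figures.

1.34 m

Distances travelled in equal time are proportional to diffusion rates, so d_NH₃/d_HI = √(M_HI/M_NH₃) = √(127.91/17.03) = 2.741.
With d_NH₃ + d_HI = 1.83 m, d_HI = 1.83/(1 + 2.741) = 0.4892 m.
d_NH₃ = 1.83 − 0.4892 = 1.34 m.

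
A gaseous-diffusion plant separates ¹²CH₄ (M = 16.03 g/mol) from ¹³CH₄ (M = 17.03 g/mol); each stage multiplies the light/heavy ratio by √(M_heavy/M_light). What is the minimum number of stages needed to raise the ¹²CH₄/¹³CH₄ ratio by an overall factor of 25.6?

Per stage α = (17.03/16.03)^(1/2) = 1.06238^0.5, giving ln α = 0.03026.
Need α^N ≥ 25.6 ⇒ N ≥ ln(25.6) / ln α = 3.243 / 0.03026 = 107.17.
So at least 108 stages are needed.

108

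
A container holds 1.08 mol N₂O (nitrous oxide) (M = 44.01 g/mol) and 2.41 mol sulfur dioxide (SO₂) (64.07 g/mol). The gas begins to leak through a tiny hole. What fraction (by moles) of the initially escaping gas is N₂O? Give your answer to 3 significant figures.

Rate_i ∝ x_i/√M_i (Graham's law weighted by mole fraction), so the effusate composition follows n_i/√M_i.
x_N₂O(eff) = (n_N₂O/√M_N₂O) / (n_N₂O/√M_N₂O + n_SO₂/√M_SO₂)
= (1.08/√44.01) / (1.08/√44.01 + 2.41/√64.07) = 0.1628/(0.1628 + 0.3011) = 0.351.

0.351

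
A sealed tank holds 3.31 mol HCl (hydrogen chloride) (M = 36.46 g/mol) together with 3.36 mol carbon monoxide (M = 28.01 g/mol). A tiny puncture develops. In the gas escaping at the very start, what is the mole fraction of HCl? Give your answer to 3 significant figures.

0.463

Each component's effusion rate ∝ (its partial pressure)·(1/√M) ∝ n_i/√M_i.
Mole fraction of HCl in the effusate = (n_HCl/√M_HCl) / (n_HCl/√M_HCl + n_CO/√M_CO)
= (3.31/√36.46) / (3.31/√36.46 + 3.36/√28.01) = 0.5482/(0.5482 + 0.6349) = 0.463.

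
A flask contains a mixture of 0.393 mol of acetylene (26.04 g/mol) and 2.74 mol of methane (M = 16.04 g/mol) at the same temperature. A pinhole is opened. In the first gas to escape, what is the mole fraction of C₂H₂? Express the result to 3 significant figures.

Rate_i ∝ x_i/√M_i (Graham's law weighted by mole fraction), so the effusate composition follows n_i/√M_i.
So x_C₂H₂ in the escaping gas = (n_C₂H₂/√M_C₂H₂) / Σ(n_i/√M_i)
= (0.393/√26.04) / (0.393/√26.04 + 2.74/√16.04) = 0.07701/(0.07701 + 0.6841) = 0.101.

0.101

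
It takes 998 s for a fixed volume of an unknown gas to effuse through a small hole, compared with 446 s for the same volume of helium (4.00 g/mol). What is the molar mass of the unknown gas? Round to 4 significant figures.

Using Graham's law: t_X/t_He = √(M_X/M_He).
998/446 = 2.238 = √(M_X/4.00)
M_X = 4.00 × 2.238² = 4.00 × 5.007 = 20.03 g/mol

20.03 g/mol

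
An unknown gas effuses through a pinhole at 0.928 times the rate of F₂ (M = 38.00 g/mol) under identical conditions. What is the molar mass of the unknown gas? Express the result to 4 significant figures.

From Graham's law, rate_X/rate_F₂ = √(M_F₂/M_X).
0.928 = √(38.00/M_X)
M_X = 38.00 / 0.928² = 38.00 / 0.8612 = 44.13 g/mol

44.13 g/mol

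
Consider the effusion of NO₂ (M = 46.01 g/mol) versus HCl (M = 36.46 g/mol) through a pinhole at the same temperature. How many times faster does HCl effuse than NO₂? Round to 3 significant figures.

By Graham's law, rate_HCl/rate_NO₂ = √(M_NO₂/M_HCl) = √(46.01/36.46) = √1.262 = 1.12.

1.12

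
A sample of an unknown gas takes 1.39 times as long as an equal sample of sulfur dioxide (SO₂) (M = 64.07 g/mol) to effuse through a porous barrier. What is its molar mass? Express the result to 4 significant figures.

123.8 g/mol

By Graham's law, t_X/t_SO₂ = √(M_X/M_SO₂).
1.39 = √(M_X/64.07)
M_X = 64.07 × 1.39² = 64.07 × 1.932 = 123.8 g/mol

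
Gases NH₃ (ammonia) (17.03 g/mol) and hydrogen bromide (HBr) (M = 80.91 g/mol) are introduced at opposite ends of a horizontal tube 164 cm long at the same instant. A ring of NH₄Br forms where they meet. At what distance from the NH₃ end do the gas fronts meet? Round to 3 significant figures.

Graham's law gives d_NH₃/d_HBr = rate_NH₃/rate_HBr = √(M_HBr/M_NH₃) = √(80.91/17.03) = 2.180.
With d_NH₃ + d_HBr = 164 cm, d_HBr = 164/(1 + 2.180) = 51.58 cm.
d_NH₃ = 164 − 51.58 = 112 cm.

112 cm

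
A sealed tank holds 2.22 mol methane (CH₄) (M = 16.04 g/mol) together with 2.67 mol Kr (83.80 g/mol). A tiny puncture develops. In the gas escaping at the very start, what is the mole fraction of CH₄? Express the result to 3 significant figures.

0.655

Rate_i ∝ x_i/√M_i (Graham's law weighted by mole fraction), so the effusate composition follows n_i/√M_i.
So x_CH₄ in the escaping gas = (n_CH₄/√M_CH₄) / Σ(n_i/√M_i)
= (2.22/√16.04) / (2.22/√16.04 + 2.67/√83.80) = 0.5543/(0.5543 + 0.2917) = 0.655.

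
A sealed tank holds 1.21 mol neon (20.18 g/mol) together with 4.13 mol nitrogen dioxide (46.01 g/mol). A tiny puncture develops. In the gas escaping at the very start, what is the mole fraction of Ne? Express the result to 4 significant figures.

The effusion rate of species i is ∝ p_i/√M_i ∝ n_i/√M_i.
Mole fraction of Ne in the effusate = (n_Ne/√M_Ne) / (n_Ne/√M_Ne + n_NO₂/√M_NO₂)
= (1.21/√20.18) / (1.21/√20.18 + 4.13/√46.01) = 0.2694/(0.2694 + 0.6089) = 0.3067.

0.3067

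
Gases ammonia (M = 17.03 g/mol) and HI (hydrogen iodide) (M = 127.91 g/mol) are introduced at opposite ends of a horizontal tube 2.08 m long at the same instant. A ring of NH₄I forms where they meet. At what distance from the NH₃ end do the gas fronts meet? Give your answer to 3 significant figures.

The fronts meet when d_NH₃ + d_HI = L with d_NH₃/d_HI = √(M_HI/M_NH₃) (Graham's law). Here √(M_HI/M_NH₃) = √(127.91/17.03) = 2.741.
With d_NH₃ + d_HI = 2.08 m, d_HI = 2.08/(1 + 2.741) = 0.5561 m.
d_NH₃ = 2.08 − 0.5561 = 1.52 m.

1.52 m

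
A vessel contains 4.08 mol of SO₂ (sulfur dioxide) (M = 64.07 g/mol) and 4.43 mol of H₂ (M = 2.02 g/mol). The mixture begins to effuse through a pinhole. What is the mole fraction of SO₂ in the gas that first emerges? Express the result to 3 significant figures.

Rate_i ∝ x_i/√M_i (Graham's law weighted by mole fraction), so the effusate composition follows n_i/√M_i.
x_SO₂(eff) = (n_SO₂/√M_SO₂) / (n_SO₂/√M_SO₂ + n_H₂/√M_H₂)
= (4.08/√64.07) / (4.08/√64.07 + 4.43/√2.02) = 0.5097/(0.5097 + 3.117) = 0.141.

0.141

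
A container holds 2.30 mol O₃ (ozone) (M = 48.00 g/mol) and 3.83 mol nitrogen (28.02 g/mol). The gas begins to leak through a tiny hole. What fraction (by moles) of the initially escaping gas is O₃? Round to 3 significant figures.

Effusion rate of each component ∝ n_i/√M_i (partial pressure × 1/√M).
Mole fraction of O₃ in the effusate = (n_O₃/√M_O₃) / (n_O₃/√M_O₃ + n_N₂/√M_N₂)
= (2.30/√48.00) / (2.30/√48.00 + 3.83/√28.02) = 0.3320/(0.3320 + 0.7235) = 0.315.

0.315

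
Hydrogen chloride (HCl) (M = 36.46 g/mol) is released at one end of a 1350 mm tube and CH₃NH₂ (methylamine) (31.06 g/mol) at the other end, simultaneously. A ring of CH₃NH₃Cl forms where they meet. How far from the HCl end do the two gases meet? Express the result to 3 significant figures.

In equal time, each gas travels a distance ∝ its rate ∝ 1/√M, so d_HCl/d_CH₃NH₂ = √(M_CH₃NH₂/M_HCl) = √(31.06/36.46) = 0.9230.
With d_HCl + d_CH₃NH₂ = 1350 mm, d_CH₃NH₂ = 1350/(1 + 0.9230) = 702.0 mm.
d_HCl = 1350 − 702.0 = 648 mm.

648 mm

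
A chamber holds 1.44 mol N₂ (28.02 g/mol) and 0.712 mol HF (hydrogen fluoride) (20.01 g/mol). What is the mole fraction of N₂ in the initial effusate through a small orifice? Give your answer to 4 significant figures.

Effusion rate of each component ∝ n_i/√M_i (partial pressure × 1/√M).
x_N₂(eff) = (n_N₂/√M_N₂) / (n_N₂/√M_N₂ + n_HF/√M_HF)
= (1.44/√28.02) / (1.44/√28.02 + 0.712/√20.01) = 0.2720/(0.2720 + 0.1592) = 0.6309.

0.6309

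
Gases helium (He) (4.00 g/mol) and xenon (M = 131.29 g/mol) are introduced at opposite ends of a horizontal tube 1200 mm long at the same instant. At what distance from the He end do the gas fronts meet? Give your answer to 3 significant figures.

1020 mm

Graham's law gives d_He/d_Xe = rate_He/rate_Xe = √(M_Xe/M_He) = √(131.29/4.00) = 5.729.
With d_He + d_Xe = 1200 mm, d_Xe = 1200/(1 + 5.729) = 178.3 mm.
d_He = 1200 − 178.3 = 1020 mm.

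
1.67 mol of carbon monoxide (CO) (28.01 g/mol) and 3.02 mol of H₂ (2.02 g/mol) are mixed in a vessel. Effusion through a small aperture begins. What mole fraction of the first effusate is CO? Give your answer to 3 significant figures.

Rate_i ∝ x_i/√M_i (Graham's law weighted by mole fraction), so the effusate composition follows n_i/√M_i.
Mole fraction of CO in the effusate = (n_CO/√M_CO) / (n_CO/√M_CO + n_H₂/√M_H₂)
= (1.67/√28.01) / (1.67/√28.01 + 3.02/√2.02) = 0.3155/(0.3155 + 2.125) = 0.129.

0.129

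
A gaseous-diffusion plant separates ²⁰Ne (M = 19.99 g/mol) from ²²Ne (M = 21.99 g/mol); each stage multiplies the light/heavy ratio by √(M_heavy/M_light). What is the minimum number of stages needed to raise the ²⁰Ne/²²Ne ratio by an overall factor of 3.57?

27

With α = √(21.99/19.99) per stage, ln α = ½ ln(1.10005) = 0.04768.
Need α^N ≥ 3.57 ⇒ N ≥ ln(3.57) / ln α = 1.273 / 0.04768 = 26.69.
So at least 27 stages are needed.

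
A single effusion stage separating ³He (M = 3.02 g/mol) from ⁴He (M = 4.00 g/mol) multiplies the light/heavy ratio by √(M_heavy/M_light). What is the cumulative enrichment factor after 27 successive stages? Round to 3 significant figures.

The single-stage factor is √(M_heavy/M_light), so 27 stages give [√(4.00/3.02)]^27 = (4.00/3.02)^(27/2).
= 1.32450^(27/2) = 44.4.

44.4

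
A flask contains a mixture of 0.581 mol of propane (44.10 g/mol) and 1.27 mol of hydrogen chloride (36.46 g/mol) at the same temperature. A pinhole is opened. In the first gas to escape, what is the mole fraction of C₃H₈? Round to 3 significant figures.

0.294

Effusion rate of each component ∝ n_i/√M_i (partial pressure × 1/√M).
So x_C₃H₈ in the escaping gas = (n_C₃H₈/√M_C₃H₈) / Σ(n_i/√M_i)
= (0.581/√44.10) / (0.581/√44.10 + 1.27/√36.46) = 0.08749/(0.08749 + 0.2103) = 0.294.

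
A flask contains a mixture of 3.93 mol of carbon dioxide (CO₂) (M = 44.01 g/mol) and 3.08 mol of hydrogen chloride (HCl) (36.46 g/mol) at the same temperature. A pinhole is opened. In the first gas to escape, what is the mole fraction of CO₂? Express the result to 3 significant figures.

Effusion rate of each component ∝ n_i/√M_i (partial pressure × 1/√M).
So x_CO₂ in the escaping gas = (n_CO₂/√M_CO₂) / Σ(n_i/√M_i)
= (3.93/√44.01) / (3.93/√44.01 + 3.08/√36.46) = 0.5924/(0.5924 + 0.5101) = 0.537.

0.537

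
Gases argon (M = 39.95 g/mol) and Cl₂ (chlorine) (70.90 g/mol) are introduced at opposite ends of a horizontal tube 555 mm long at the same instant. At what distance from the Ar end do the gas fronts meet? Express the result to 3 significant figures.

317 mm

Graham's law gives d_Ar/d_Cl₂ = rate_Ar/rate_Cl₂ = √(M_Cl₂/M_Ar) = √(70.90/39.95) = 1.332.
With d_Ar + d_Cl₂ = 555 mm, d_Cl₂ = 555/(1 + 1.332) = 238.0 mm.
d_Ar = 555 − 238.0 = 317 mm.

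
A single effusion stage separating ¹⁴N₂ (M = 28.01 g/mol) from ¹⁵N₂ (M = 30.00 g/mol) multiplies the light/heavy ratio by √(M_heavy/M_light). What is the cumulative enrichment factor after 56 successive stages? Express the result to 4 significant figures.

After 56 stages the ratio has grown by (√(30.00/28.01))^56 = (30.00/28.01)^(56/2).
= 1.07105^28 = 6.833.

6.833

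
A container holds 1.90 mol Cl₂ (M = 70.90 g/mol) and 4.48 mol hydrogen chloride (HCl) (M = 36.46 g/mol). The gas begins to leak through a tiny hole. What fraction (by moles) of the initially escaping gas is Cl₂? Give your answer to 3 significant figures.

0.233

Each component's effusion rate ∝ (its partial pressure)·(1/√M) ∝ n_i/√M_i.
Mole fraction of Cl₂ in the effusate = (n_Cl₂/√M_Cl₂) / (n_Cl₂/√M_Cl₂ + n_HCl/√M_HCl)
= (1.90/√70.90) / (1.90/√70.90 + 4.48/√36.46) = 0.2256/(0.2256 + 0.7419) = 0.233.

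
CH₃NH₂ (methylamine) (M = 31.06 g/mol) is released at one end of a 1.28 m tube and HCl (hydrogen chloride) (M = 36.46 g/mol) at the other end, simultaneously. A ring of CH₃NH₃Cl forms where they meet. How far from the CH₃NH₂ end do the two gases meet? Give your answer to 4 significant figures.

0.6656 m

Graham's law gives d_CH₃NH₂/d_HCl = rate_CH₃NH₂/rate_HCl = √(M_HCl/M_CH₃NH₂) = √(36.46/31.06) = 1.083.
With d_CH₃NH₂ + d_HCl = 1.28 m, d_HCl = 1.28/(1 + 1.083) = 0.6144 m.
d_CH₃NH₂ = 1.28 − 0.6144 = 0.6656 m.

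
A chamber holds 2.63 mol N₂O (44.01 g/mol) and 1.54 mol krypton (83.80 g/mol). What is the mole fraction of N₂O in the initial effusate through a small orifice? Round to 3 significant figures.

The effusion rate of species i is ∝ p_i/√M_i ∝ n_i/√M_i.
Mole fraction of N₂O in the effusate = (n_N₂O/√M_N₂O) / (n_N₂O/√M_N₂O + n_Kr/√M_Kr)
= (2.63/√44.01) / (2.63/√44.01 + 1.54/√83.80) = 0.3964/(0.3964 + 0.1682) = 0.702.

0.702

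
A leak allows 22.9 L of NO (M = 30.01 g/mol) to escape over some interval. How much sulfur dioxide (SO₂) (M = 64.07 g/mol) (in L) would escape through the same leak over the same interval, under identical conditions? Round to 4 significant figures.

Graham's law gives rate_SO₂/rate_NO = √(M_NO/M_SO₂) = √(30.01/64.07) = √0.4684 = 0.6844.
So the volume for SO₂ is 22.9 × 0.6844 = 15.67 L.

15.67 L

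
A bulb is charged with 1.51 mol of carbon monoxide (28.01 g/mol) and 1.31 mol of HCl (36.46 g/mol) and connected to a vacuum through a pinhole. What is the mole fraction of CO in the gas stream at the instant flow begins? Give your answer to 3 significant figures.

0.568

The effusion rate of species i is ∝ p_i/√M_i ∝ n_i/√M_i.
Mole fraction of CO in the effusate = (n_CO/√M_CO) / (n_CO/√M_CO + n_HCl/√M_HCl)
= (1.51/√28.01) / (1.51/√28.01 + 1.31/√36.46) = 0.2853/(0.2853 + 0.2170) = 0.568.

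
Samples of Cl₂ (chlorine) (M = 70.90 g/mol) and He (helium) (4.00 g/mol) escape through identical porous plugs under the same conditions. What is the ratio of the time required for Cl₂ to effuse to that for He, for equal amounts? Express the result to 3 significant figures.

Since effusion rate ∝ 1/√M, t_Cl₂/t_He = √(M_Cl₂/M_He) = √(70.90/4.00) = √17.73 = 4.21.

4.21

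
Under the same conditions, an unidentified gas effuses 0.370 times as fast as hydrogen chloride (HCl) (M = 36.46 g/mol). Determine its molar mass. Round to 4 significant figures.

266.3 g/mol

Since effusion rate ∝ 1/√M, rate_X/rate_HCl = √(M_HCl/M_X).
0.370 = √(36.46/M_X)
M_X = 36.46 / 0.370² = 36.46 / 0.1369 = 266.3 g/mol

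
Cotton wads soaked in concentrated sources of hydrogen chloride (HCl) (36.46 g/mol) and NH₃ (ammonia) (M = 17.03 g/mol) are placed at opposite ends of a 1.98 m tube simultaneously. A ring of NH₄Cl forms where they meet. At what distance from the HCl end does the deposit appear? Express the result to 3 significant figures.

0.804 m

Distances travelled in equal time are proportional to diffusion rates, so d_HCl/d_NH₃ = √(M_NH₃/M_HCl) = √(17.03/36.46) = 0.6834.
With d_HCl + d_NH₃ = 1.98 m, d_NH₃ = 1.98/(1 + 0.6834) = 1.176 m.
d_HCl = 1.98 − 1.176 = 0.804 m.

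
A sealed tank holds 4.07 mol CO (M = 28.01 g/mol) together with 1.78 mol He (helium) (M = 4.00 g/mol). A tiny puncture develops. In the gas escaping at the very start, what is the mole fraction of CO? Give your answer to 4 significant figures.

Each component's effusion rate ∝ (its partial pressure)·(1/√M) ∝ n_i/√M_i.
Mole fraction of CO in the effusate = (n_CO/√M_CO) / (n_CO/√M_CO + n_He/√M_He)
= (4.07/√28.01) / (4.07/√28.01 + 1.78/√4.00) = 0.7690/(0.7690 + 0.8900) = 0.4635.

0.4635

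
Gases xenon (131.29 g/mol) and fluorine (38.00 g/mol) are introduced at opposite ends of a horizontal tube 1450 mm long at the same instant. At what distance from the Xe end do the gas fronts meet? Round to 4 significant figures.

507.2 mm

In equal time, each gas travels a distance ∝ its rate ∝ 1/√M, so d_Xe/d_F₂ = √(M_F₂/M_Xe) = √(38.00/131.29) = 0.5380.
With d_Xe + d_F₂ = 1450 mm, d_F₂ = 1450/(1 + 0.5380) = 942.8 mm.
d_Xe = 1450 − 942.8 = 507.2 mm.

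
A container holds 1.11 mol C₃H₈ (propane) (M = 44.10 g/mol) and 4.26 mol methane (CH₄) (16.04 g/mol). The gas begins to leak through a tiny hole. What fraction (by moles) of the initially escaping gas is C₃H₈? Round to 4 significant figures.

0.1358

The effusion rate of species i is ∝ p_i/√M_i ∝ n_i/√M_i.
Mole fraction of C₃H₈ in the effusate = (n_C₃H₈/√M_C₃H₈) / (n_C₃H₈/√M_C₃H₈ + n_CH₄/√M_CH₄)
= (1.11/√44.10) / (1.11/√44.10 + 4.26/√16.04) = 0.1671/(0.1671 + 1.064) = 0.1358.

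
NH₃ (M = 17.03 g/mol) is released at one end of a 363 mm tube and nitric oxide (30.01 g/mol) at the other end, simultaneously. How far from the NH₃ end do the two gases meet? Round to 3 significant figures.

207 mm

The fronts meet when d_NH₃ + d_NO = L with d_NH₃/d_NO = √(M_NO/M_NH₃) (Graham's law). Here √(M_NO/M_NH₃) = √(30.01/17.03) = 1.327.
With d_NH₃ + d_NO = 363 mm, d_NO = 363/(1 + 1.327) = 156.0 mm.
d_NH₃ = 363 − 156.0 = 207 mm.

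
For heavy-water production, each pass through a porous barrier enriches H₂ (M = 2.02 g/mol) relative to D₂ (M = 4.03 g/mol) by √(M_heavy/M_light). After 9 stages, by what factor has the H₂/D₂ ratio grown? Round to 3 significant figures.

22.4

Overall factor = α^9 with α = √(4.03/2.02), i.e. (4.03/2.02)^(9/2).
= 1.99505^(9/2) = 22.4.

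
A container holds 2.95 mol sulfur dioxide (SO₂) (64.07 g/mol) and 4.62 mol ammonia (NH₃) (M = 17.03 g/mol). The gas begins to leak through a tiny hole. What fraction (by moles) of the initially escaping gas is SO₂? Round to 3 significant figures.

0.248

Each component's effusion rate ∝ (its partial pressure)·(1/√M) ∝ n_i/√M_i.
So x_SO₂ in the escaping gas = (n_SO₂/√M_SO₂) / Σ(n_i/√M_i)
= (2.95/√64.07) / (2.95/√64.07 + 4.62/√17.03) = 0.3685/(0.3685 + 1.120) = 0.248.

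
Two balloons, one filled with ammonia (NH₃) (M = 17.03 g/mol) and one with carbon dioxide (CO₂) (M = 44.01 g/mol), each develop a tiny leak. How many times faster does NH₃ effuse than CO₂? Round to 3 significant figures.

Using Graham's law: rate_NH₃/rate_CO₂ = √(M_CO₂/M_NH₃) = √(44.01/17.03) = √2.584 = 1.61.

1.61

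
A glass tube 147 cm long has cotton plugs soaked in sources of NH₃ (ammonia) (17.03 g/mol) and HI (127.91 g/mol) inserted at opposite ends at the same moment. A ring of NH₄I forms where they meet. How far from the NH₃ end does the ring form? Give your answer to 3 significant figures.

In equal time, each gas travels a distance ∝ its rate ∝ 1/√M, so d_NH₃/d_HI = √(M_HI/M_NH₃) = √(127.91/17.03) = 2.741.
With d_NH₃ + d_HI = 147 cm, d_HI = 147/(1 + 2.741) = 39.30 cm.
d_NH₃ = 147 − 39.30 = 108 cm.

108 cm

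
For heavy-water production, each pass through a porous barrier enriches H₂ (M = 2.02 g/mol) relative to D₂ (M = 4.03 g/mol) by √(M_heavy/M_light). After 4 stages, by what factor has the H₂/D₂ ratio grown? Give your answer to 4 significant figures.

3.980

The single-stage factor is √(M_heavy/M_light), so 4 stages give [√(4.03/2.02)]^4 = (4.03/2.02)^(4/2).
= 1.99505^2 = 3.980.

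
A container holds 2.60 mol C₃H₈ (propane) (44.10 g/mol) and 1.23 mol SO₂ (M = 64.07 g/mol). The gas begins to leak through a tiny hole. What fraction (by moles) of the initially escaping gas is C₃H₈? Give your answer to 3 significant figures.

Effusion rate of each component ∝ n_i/√M_i (partial pressure × 1/√M).
So x_C₃H₈ in the escaping gas = (n_C₃H₈/√M_C₃H₈) / Σ(n_i/√M_i)
= (2.60/√44.10) / (2.60/√44.10 + 1.23/√64.07) = 0.3915/(0.3915 + 0.1537) = 0.718.

0.718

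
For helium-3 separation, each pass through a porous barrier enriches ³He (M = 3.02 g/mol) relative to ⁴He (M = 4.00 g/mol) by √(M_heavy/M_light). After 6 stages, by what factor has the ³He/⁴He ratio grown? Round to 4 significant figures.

2.324

The single-stage factor is √(M_heavy/M_light), so 6 stages give [√(4.00/3.02)]^6 = (4.00/3.02)^(6/2).
= 1.32450^3 = 2.324.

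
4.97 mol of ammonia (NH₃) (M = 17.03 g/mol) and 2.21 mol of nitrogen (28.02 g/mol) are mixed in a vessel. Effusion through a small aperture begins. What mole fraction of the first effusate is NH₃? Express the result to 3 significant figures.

0.743

Effusion rate of each component ∝ n_i/√M_i (partial pressure × 1/√M).
Mole fraction of NH₃ in the effusate = (n_NH₃/√M_NH₃) / (n_NH₃/√M_NH₃ + n_N₂/√M_N₂)
= (4.97/√17.03) / (4.97/√17.03 + 2.21/√28.02) = 1.204/(1.204 + 0.4175) = 0.743.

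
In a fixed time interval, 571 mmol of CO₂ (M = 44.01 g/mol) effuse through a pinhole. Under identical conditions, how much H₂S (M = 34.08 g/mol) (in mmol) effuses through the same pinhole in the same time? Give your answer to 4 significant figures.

648.9 mmol

By Graham's law, rate_H₂S/rate_CO₂ = √(M_CO₂/M_H₂S) = √(44.01/34.08) = √1.291 = 1.136.
So the amount for H₂S is 571 × 1.136 = 648.9 mmol.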